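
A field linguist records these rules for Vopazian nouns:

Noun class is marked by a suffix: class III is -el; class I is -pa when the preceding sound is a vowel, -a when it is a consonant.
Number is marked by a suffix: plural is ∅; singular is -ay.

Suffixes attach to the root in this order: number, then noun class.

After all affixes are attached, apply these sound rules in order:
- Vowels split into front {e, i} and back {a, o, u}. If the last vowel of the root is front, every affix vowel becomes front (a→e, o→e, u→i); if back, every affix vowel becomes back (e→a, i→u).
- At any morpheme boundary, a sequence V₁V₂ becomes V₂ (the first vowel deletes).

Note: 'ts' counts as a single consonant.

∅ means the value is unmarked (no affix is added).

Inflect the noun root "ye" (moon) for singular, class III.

Attach number singular -ay → yeay.
Attach noun class class III -el → yeayel.
Apply vowel harmony: yeayel → yeeyel.
Apply vowel deletion: yeeyel → yeyel.

yeyel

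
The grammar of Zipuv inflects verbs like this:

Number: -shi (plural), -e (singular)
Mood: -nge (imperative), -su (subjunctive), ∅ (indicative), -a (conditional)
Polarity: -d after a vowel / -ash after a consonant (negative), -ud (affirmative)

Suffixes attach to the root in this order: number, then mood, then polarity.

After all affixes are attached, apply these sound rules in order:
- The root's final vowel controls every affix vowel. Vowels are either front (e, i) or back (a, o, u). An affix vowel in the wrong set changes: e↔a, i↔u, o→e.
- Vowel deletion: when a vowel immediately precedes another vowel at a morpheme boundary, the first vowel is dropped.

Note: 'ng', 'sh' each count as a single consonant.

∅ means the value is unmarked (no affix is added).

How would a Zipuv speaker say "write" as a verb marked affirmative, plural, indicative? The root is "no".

Attach number plural -shi → noshi.
mood = indicative: zero marking, form stays noshi.
Attach polarity affirmative -ud → noshiud.
Apply vowel harmony: noshiud → noshuud.
Apply vowel deletion: noshuud → noshud.

noshud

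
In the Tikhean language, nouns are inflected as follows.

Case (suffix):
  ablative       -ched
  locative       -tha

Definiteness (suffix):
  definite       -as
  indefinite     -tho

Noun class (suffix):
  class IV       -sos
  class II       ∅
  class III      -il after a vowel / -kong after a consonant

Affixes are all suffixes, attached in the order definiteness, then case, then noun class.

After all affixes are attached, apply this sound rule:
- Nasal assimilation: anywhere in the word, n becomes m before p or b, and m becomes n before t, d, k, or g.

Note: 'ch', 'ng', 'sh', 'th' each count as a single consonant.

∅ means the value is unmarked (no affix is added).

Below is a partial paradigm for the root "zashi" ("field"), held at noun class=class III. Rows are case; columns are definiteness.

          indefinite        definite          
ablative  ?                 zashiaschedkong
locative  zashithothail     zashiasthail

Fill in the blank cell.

zashithochedkong

Attach definiteness indefinite -tho → zashitho.
Attach case ablative -ched → zashithoched.
Attach noun class class III -kong (after consonant 'd') → zashithochedkong.
Nasal assimilation: no change.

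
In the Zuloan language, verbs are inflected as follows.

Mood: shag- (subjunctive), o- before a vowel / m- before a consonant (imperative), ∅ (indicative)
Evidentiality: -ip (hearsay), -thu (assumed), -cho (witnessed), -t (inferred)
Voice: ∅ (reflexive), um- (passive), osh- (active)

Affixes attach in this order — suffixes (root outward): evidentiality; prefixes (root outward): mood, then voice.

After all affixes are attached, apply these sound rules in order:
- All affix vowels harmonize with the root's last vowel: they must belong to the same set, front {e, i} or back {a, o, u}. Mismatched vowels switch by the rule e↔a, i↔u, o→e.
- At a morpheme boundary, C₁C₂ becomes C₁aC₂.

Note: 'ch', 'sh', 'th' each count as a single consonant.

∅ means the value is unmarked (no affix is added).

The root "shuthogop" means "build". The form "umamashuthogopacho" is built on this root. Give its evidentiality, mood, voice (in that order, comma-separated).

Segment: um-m-shuthogop-cho.
evidentiality: -cho → witnessed.
mood: o/m- → imperative.
voice: um- → passive.

witnessed, imperative, passive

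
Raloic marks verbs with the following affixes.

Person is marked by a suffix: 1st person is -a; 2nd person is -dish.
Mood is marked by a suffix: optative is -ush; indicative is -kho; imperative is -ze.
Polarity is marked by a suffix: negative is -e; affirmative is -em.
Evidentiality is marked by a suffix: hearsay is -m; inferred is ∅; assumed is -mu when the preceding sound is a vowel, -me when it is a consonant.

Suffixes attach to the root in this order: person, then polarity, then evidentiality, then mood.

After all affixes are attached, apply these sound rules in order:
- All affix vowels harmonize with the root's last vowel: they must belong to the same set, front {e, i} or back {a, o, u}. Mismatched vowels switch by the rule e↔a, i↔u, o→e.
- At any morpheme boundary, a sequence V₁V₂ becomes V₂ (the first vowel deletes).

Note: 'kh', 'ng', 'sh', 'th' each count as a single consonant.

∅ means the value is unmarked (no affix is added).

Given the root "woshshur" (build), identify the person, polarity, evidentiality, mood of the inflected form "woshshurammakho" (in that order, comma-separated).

Segment: woshshur-a-em-me-kho.
person: -a → 1st person.
polarity: -em → affirmative.
evidentiality: -mu/me → assumed.
mood: -kho → indicative.

1st person, affirmative, assumed, indicative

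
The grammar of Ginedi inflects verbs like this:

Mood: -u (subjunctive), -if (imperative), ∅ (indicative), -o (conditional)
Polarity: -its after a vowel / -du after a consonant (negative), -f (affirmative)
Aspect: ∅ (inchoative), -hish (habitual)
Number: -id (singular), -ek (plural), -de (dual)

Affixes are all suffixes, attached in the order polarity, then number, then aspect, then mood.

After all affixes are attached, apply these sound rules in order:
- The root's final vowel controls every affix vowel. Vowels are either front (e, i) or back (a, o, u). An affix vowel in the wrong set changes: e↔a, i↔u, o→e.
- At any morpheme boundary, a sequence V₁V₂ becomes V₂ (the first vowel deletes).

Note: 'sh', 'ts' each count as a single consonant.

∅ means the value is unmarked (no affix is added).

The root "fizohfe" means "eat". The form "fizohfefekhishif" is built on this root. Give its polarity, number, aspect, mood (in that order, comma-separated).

Segment: fizohfe-f-ek-hish-if.
polarity: -f → affirmative.
number: -ek → plural.
aspect: -hish → habitual.
mood: -if → imperative.

affirmative, plural, habitual, imperative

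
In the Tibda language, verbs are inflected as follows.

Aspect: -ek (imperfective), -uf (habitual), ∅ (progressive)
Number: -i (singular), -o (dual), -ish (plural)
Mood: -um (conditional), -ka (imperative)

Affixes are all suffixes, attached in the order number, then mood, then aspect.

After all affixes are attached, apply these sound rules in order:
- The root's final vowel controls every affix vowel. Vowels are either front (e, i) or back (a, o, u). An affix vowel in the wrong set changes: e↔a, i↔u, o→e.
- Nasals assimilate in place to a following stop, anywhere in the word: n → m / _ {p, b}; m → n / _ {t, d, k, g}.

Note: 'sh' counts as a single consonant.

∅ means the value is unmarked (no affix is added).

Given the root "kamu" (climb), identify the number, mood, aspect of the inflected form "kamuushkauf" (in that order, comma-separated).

plural, imperative, habitual

Segment: kamu-ish-ka-uf.
number: -ish → plural.
mood: -ka → imperative.
aspect: -uf → habitual.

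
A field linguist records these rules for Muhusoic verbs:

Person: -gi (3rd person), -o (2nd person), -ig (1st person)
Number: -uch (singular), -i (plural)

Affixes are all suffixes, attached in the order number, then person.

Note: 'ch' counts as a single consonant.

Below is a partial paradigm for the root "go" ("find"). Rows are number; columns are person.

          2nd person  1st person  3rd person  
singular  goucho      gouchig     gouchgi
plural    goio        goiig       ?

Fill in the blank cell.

goigi

Attach number plural -i → goi.
Attach person 3rd person -gi → goigi.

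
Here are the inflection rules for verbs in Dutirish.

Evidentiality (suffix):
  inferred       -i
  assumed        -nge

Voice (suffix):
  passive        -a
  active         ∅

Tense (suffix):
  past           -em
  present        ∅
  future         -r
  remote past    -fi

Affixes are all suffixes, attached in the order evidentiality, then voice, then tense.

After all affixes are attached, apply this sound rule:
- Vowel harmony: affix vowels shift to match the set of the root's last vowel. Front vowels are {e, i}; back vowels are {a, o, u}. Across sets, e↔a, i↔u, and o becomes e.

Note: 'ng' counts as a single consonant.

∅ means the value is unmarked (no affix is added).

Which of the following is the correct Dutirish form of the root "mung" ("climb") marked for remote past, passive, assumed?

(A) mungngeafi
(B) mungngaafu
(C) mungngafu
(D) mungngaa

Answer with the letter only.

B

Attach evidentiality assumed -nge → mungnge.
Attach voice passive -a → mungngea.
Attach tense remote past -fi → mungngeafi.
Apply vowel harmony: mungngeafi → mungngaafu.
So the correct form is mungngaafu, option (B).
(A) mungngeafi is wrong: it fails to apply the sound rule(s).
(C) mungngafu is wrong: it uses active instead of passive for voice.
(D) mungngaa is wrong: it uses present instead of remote past for tense.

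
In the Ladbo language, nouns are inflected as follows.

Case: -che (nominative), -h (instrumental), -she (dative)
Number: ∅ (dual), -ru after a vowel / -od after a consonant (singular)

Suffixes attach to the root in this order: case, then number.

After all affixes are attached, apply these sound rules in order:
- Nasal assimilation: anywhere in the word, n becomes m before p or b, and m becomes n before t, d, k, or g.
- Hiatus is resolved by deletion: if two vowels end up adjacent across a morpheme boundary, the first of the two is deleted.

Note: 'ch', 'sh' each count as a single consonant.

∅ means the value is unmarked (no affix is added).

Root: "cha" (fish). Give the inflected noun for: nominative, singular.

chacheru

Attach case nominative -che → chache.
Attach number singular -ru (after vowel 'e') → chacheru.
Nasal assimilation: no change.
Vowel deletion: no change.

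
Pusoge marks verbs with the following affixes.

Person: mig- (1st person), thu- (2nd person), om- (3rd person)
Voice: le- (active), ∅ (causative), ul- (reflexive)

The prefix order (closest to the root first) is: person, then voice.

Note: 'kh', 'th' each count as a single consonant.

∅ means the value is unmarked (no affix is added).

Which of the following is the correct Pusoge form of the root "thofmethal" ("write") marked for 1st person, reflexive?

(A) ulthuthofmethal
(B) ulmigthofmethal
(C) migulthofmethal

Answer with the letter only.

B

Attach person 1st person mig- → migthofmethal.
Attach voice reflexive ul- → ulmigthofmethal.
So the correct form is ulmigthofmethal, option (B).
(C) migulthofmethal is wrong: it has the affixes in the wrong order.
(A) ulthuthofmethal is wrong: it uses 2nd person instead of 1st person for person.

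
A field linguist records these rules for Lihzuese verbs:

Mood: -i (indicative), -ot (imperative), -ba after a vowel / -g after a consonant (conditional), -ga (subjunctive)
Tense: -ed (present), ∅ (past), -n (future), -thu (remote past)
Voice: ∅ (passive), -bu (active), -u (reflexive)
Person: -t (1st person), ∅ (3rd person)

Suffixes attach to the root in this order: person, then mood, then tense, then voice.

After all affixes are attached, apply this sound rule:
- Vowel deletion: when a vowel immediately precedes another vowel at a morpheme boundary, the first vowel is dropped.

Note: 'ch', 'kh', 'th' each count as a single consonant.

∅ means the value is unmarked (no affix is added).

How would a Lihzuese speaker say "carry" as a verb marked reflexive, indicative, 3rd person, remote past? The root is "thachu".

thachithu

person = 3rd person: zero marking, form stays thachu.
Attach mood indicative -i → thachui.
Attach tense remote past -thu → thachuithu.
Attach voice reflexive -u → thachuithuu.
Apply vowel deletion: thachuithuu → thachithu.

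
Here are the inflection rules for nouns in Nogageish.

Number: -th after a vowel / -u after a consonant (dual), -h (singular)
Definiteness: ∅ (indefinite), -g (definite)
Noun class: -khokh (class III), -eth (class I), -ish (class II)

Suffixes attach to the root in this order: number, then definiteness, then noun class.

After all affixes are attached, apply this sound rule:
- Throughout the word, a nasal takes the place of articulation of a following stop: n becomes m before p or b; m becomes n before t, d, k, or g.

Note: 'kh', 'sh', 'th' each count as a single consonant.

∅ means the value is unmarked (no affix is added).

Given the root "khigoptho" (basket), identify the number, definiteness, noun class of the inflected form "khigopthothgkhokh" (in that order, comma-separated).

dual, definite, class III

Segment: khigoptho-th-g-khokh.
number: -th/u → dual.
definiteness: -g → definite.
noun class: -khokh → class III.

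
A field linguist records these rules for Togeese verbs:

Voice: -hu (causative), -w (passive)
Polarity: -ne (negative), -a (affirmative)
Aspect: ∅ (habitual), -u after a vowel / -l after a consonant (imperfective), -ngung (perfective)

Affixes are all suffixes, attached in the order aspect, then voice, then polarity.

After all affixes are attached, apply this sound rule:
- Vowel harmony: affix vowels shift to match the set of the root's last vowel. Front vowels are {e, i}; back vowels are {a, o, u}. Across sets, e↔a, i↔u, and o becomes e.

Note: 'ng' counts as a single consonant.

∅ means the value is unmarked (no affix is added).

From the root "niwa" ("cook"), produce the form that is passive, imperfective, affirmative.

Attach aspect imperfective -u (after vowel 'a') → niwau.
Attach voice passive -w → niwauw.
Attach polarity affirmative -a → niwauwa.
Vowel harmony: no change.

niwauwa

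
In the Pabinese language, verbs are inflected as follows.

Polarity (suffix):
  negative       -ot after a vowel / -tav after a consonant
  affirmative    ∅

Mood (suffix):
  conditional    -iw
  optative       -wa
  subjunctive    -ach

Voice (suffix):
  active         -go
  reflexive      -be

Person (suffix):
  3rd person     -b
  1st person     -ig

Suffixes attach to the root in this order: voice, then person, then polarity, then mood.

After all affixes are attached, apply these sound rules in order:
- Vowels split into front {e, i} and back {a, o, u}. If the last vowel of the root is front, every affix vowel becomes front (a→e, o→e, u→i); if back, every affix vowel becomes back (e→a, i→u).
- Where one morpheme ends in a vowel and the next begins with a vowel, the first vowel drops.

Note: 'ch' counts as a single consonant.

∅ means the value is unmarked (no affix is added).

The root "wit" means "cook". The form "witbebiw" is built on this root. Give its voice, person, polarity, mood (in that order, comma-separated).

reflexive, 3rd person, affirmative, conditional

Segment: wit-be-b-iw.
voice: -be → reflexive.
person: -b → 3rd person.
polarity: ∅ → affirmative.
mood: -iw → conditional.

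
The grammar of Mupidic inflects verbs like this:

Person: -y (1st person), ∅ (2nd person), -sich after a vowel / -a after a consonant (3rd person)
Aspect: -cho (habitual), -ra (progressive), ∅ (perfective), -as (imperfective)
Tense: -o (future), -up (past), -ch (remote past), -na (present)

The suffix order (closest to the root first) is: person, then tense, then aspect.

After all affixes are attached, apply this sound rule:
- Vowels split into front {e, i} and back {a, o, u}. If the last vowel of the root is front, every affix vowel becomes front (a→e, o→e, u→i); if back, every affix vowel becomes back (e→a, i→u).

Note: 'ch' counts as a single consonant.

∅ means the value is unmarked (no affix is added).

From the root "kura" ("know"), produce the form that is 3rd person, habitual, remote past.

Attach person 3rd person -sich (after vowel 'a') → kurasich.
Attach tense remote past -ch → kurasichch.
Attach aspect habitual -cho → kurasichchcho.
Apply vowel harmony: kurasichchcho → kurasuchchcho.

kurasuchchcho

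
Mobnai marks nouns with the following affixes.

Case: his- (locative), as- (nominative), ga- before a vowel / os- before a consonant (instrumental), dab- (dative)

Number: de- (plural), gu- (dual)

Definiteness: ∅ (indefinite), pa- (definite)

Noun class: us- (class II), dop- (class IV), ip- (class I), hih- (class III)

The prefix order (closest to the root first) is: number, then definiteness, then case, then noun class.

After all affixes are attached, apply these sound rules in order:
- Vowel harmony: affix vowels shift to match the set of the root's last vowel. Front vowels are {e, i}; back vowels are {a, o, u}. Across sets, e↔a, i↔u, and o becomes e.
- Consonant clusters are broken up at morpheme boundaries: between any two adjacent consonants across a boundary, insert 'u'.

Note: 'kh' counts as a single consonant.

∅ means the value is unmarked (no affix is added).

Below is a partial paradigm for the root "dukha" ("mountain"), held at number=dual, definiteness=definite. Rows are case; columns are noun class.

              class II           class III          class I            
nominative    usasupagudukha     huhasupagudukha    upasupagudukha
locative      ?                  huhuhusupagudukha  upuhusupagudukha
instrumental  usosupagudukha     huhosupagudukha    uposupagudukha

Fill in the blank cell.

usuhusupagudukha

Attach number dual gu- → gudukha.
Attach definiteness definite pa- → pagudukha.
Attach case locative his- → hispagudukha.
Attach noun class class II us- → ushispagudukha.
Apply vowel harmony: ushispagudukha → ushuspagudukha.
Apply epenthesis: ushuspagudukha → usuhusupagudukha.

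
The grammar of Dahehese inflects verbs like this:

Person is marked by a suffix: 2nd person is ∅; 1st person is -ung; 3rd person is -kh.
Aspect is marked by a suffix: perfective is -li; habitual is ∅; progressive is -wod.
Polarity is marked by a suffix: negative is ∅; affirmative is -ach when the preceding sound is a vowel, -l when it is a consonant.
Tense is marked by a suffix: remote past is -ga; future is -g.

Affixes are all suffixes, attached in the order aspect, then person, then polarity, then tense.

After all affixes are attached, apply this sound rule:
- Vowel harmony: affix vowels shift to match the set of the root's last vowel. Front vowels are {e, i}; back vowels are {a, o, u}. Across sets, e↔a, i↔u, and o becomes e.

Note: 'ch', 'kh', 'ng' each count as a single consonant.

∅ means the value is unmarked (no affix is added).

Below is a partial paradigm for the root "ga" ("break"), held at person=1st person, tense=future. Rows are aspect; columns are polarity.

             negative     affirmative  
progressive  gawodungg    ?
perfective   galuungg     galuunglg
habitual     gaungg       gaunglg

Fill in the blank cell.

gawodunglg

Attach aspect progressive -wod → gawod.
Attach person 1st person -ung → gawodung.
Attach polarity affirmative -l (after consonant 'ng') → gawodungl.
Attach tense future -g → gawodunglg.
Vowel harmony: no change.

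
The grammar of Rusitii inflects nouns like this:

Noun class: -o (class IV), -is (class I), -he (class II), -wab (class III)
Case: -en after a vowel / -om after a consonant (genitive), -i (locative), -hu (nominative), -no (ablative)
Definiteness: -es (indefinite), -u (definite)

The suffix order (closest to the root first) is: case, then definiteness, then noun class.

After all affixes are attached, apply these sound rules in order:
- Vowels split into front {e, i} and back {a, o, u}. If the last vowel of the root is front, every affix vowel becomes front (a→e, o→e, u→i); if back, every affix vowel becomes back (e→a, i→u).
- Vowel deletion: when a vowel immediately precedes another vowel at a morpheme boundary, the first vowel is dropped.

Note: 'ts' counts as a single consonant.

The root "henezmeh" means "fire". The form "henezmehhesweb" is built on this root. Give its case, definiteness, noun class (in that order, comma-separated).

Segment: henezmeh-hu-es-wab.
case: -hu → nominative.
definiteness: -es → indefinite.
noun class: -wab → class III.

nominative, indefinite, class III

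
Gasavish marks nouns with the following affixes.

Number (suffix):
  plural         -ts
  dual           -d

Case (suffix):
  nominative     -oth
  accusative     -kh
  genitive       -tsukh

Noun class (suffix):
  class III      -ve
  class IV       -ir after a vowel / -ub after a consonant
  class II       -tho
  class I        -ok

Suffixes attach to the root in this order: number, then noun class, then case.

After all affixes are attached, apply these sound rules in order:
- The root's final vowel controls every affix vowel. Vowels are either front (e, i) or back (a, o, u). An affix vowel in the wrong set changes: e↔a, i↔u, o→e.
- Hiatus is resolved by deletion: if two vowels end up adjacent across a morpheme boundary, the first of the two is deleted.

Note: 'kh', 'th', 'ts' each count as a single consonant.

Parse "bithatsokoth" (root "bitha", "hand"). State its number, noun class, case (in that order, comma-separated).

Segment: bitha-ts-ok-oth.
number: -ts → plural.
noun class: -ok → class I.
case: -oth → nominative.

plural, class I, nominative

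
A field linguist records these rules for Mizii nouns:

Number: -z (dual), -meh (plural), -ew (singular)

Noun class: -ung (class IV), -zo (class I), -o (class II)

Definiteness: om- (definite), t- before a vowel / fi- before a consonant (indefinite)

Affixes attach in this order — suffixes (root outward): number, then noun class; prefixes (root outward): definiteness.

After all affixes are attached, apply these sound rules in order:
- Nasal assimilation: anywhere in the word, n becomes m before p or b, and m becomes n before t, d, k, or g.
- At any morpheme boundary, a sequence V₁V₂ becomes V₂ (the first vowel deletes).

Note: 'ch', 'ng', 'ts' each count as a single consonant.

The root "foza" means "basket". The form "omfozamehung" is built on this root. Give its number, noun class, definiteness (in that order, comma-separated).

Segment: om-foza-meh-ung.
number: -meh → plural.
noun class: -ung → class IV.
definiteness: om- → definite.

plural, class IV, definite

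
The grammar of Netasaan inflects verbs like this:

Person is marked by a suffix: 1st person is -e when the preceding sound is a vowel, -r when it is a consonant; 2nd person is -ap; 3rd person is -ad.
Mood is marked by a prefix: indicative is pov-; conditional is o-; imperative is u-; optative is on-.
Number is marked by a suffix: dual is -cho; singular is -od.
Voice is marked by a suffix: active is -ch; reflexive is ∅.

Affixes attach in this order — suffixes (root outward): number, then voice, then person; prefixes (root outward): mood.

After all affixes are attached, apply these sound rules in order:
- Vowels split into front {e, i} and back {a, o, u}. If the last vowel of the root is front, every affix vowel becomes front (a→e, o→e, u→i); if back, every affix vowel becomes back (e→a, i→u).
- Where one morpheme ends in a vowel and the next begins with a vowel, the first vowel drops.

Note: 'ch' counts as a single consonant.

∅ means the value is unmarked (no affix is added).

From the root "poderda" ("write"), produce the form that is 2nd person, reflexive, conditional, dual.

Attach number dual -cho → poderdacho.
voice = reflexive: zero marking, form stays poderdacho.
Attach mood conditional o- → opoderdacho.
Attach person 2nd person -ap → opoderdachoap.
Vowel harmony: no change.
Apply vowel deletion: opoderdachoap → opoderdachap.

opoderdachap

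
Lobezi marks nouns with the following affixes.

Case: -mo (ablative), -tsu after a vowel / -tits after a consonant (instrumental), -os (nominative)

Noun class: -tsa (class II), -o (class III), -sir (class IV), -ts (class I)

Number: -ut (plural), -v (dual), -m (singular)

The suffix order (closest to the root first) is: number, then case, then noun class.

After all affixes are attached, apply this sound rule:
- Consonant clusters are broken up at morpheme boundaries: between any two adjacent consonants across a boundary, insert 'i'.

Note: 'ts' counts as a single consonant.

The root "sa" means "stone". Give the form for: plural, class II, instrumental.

Attach number plural -ut → saut.
Attach case instrumental -tits (after consonant 't') → sauttits.
Attach noun class class II -tsa → sauttitstsa.
Apply epenthesis: sauttitstsa → sautititsitsa.

sautititsitsa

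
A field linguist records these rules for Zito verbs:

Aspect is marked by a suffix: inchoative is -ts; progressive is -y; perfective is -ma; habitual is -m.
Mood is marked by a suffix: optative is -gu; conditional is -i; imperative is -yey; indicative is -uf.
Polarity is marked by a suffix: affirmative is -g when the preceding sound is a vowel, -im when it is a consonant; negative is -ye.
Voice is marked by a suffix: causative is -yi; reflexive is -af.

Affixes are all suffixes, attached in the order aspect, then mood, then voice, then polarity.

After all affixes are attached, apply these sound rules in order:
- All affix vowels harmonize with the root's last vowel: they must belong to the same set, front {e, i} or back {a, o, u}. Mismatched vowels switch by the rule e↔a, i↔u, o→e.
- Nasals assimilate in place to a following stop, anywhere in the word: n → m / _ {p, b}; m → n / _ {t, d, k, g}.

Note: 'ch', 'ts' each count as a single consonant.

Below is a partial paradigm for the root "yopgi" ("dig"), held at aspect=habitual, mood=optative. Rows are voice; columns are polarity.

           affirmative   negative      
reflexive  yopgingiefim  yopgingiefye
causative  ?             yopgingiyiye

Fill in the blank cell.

yopgingiyig

Attach aspect habitual -m → yopgim.
Attach mood optative -gu → yopgimgu.
Attach voice causative -yi → yopgimguyi.
Attach polarity affirmative -g (after vowel 'i') → yopgimguyig.
Apply vowel harmony: yopgimguyig → yopgimgiyig.
Apply nasal assimilation: yopgimgiyig → yopgingiyig.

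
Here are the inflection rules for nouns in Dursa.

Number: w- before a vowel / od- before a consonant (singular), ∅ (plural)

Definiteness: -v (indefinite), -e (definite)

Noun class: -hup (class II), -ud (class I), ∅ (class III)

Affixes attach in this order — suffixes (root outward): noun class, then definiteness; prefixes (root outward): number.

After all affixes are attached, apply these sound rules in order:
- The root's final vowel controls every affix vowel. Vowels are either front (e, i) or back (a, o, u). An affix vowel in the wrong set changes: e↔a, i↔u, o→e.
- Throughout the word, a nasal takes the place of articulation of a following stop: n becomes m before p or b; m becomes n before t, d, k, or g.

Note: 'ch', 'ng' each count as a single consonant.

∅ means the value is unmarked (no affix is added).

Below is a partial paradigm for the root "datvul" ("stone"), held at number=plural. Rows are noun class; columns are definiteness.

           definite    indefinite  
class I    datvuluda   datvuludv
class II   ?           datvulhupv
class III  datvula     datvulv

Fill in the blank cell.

datvulhupa

Attach noun class class II -hup → datvulhup.
number = plural: zero marking, form stays datvulhup.
Attach definiteness definite -e → datvulhupe.
Apply vowel harmony: datvulhupe → datvulhupa.
Nasal assimilation: no change.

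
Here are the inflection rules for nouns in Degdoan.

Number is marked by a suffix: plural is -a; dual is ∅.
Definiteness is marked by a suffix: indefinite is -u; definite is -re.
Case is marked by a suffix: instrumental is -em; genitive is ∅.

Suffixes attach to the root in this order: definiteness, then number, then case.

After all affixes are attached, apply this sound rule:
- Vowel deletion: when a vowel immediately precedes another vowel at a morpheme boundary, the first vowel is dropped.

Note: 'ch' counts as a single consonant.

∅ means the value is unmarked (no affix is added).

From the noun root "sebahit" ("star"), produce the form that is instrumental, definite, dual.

sebahitrem

Attach definiteness definite -re → sebahitre.
number = dual: zero marking, form stays sebahitre.
Attach case instrumental -em → sebahitreem.
Apply vowel deletion: sebahitreem → sebahitrem.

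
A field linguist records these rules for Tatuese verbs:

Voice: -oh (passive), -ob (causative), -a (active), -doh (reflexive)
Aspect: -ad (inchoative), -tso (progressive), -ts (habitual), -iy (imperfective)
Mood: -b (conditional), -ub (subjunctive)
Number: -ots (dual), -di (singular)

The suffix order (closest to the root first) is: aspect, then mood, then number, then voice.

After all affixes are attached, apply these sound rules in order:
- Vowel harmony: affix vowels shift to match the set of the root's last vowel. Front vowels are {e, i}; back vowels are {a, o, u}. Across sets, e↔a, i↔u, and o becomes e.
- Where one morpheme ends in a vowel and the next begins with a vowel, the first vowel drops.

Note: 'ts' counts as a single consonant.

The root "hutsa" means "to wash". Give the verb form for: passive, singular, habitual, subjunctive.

hutsatsubdoh

Attach aspect habitual -ts → hutsats.
Attach mood subjunctive -ub → hutsatsub.
Attach number singular -di → hutsatsubdi.
Attach voice passive -oh → hutsatsubdioh.
Apply vowel harmony: hutsatsubdioh → hutsatsubduoh.
Apply vowel deletion: hutsatsubduoh → hutsatsubdoh.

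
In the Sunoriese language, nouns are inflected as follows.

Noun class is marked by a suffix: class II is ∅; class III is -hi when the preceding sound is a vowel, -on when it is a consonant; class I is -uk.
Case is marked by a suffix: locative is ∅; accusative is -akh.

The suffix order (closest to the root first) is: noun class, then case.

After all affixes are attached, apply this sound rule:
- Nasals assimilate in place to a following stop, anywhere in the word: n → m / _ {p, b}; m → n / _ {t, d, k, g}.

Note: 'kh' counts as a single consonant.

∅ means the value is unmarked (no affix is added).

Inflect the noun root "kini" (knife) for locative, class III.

kinihi

Attach noun class class III -hi (after vowel 'i') → kinihi.
case = locative: zero marking, form stays kinihi.
Nasal assimilation: no change.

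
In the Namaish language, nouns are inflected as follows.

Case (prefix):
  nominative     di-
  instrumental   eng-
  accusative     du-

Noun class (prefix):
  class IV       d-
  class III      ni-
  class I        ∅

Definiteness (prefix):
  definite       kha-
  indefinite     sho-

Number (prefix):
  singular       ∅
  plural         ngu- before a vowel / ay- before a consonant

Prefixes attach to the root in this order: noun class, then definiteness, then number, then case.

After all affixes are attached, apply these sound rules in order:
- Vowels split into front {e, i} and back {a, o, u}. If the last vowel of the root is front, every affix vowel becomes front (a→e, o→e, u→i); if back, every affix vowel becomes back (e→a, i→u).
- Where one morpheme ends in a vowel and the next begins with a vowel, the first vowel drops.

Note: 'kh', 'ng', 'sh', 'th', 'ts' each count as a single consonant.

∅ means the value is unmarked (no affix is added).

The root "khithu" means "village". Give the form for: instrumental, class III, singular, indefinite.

Attach noun class class III ni- → nikhithu.
Attach definiteness indefinite sho- → shonikhithu.
number = singular: zero marking, form stays shonikhithu.
Attach case instrumental eng- → engshonikhithu.
Apply vowel harmony: engshonikhithu → angshonukhithu.
Vowel deletion: no change.

angshonukhithu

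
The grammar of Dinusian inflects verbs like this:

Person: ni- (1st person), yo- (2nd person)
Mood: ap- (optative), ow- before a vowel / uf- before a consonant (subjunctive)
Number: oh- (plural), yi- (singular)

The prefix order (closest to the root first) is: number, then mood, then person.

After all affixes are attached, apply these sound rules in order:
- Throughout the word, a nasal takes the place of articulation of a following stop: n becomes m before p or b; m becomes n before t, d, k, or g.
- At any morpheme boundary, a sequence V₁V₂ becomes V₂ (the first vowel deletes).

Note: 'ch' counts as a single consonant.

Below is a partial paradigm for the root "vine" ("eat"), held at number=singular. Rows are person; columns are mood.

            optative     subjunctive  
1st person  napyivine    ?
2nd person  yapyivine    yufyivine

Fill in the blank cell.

Attach number singular yi- → yivine.
Attach mood subjunctive uf- (before consonant 'y') → ufyivine.
Attach person 1st person ni- → niufyivine.
Nasal assimilation: no change.
Apply vowel deletion: niufyivine → nufyivine.

nufyivine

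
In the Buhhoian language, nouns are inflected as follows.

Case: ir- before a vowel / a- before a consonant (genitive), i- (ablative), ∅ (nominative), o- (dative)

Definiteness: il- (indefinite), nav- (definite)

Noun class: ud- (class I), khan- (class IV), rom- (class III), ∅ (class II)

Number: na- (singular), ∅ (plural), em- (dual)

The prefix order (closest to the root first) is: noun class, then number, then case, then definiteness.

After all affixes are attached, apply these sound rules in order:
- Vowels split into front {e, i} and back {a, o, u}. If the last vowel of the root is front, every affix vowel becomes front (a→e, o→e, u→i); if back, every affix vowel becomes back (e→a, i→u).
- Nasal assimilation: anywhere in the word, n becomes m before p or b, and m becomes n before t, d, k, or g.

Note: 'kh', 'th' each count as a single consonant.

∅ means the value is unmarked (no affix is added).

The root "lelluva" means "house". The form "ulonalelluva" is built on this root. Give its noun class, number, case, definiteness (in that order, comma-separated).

class II, singular, dative, indefinite

Segment: il-o-na-lelluva.
noun class: ∅ → class II.
number: na- → singular.
case: o- → dative.
definiteness: il- → indefinite.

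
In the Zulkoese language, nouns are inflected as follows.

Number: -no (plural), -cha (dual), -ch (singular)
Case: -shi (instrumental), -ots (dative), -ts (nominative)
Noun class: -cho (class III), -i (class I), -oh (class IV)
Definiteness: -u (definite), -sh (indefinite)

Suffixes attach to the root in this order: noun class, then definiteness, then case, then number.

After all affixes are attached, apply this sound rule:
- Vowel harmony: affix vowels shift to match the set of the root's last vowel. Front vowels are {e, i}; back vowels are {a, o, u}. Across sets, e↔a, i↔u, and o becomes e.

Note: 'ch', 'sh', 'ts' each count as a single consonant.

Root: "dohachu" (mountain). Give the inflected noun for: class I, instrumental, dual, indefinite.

dohachuushshucha

Attach noun class class I -i → dohachui.
Attach definiteness indefinite -sh → dohachuish.
Attach case instrumental -shi → dohachuishshi.
Attach number dual -cha → dohachuishshicha.
Apply vowel harmony: dohachuishshicha → dohachuushshucha.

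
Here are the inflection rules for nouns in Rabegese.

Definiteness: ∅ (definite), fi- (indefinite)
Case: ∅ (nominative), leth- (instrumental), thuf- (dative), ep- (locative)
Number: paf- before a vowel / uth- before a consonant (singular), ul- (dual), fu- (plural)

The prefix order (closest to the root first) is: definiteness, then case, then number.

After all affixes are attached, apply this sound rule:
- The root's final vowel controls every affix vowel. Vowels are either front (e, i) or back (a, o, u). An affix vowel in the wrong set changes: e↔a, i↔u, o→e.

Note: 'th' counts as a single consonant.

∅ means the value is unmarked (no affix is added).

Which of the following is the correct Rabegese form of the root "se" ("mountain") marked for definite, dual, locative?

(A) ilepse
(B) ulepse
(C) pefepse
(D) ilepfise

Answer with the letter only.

A

definiteness = definite: zero marking, form stays se.
Attach case locative ep- → epse.
Attach number dual ul- → ulepse.
Apply vowel harmony: ulepse → ilepse.
So the correct form is ilepse, option (A).
(C) pefepse is wrong: it uses singular instead of dual for number.
(B) ulepse is wrong: it fails to apply the sound rule(s).
(D) ilepfise is wrong: it uses indefinite instead of definite for definiteness.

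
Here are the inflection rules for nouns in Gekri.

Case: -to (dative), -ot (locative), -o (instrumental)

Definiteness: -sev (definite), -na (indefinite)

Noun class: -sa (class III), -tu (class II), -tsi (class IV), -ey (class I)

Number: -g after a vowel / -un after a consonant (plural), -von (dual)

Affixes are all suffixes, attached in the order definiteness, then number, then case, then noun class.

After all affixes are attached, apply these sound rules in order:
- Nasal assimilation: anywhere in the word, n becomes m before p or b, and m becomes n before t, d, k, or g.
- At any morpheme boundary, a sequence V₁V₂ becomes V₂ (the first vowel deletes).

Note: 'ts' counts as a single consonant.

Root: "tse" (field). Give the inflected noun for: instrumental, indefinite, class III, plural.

tsenagosa

Attach definiteness indefinite -na → tsena.
Attach number plural -g (after vowel 'a') → tsenag.
Attach case instrumental -o → tsenago.
Attach noun class class III -sa → tsenagosa.
Nasal assimilation: no change.
Vowel deletion: no change.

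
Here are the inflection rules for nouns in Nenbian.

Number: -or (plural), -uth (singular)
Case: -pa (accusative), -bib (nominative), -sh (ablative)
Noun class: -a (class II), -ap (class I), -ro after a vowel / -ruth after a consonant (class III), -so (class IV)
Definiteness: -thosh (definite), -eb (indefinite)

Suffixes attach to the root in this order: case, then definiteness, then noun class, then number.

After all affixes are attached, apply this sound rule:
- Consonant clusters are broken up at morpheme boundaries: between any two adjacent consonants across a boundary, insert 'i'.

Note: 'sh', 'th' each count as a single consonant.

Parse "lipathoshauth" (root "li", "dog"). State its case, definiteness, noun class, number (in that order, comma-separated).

Segment: li-pa-thosh-a-uth.
case: -pa → accusative.
definiteness: -thosh → definite.
noun class: -a → class II.
number: -uth → singular.

accusative, definite, class II, singular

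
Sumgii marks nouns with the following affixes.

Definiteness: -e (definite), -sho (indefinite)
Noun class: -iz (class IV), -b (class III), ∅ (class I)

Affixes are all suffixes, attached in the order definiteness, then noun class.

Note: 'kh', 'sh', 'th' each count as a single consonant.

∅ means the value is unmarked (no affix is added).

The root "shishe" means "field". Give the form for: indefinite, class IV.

shisheshoiz

Attach definiteness indefinite -sho → shishesho.
Attach noun class class IV -iz → shisheshoiz.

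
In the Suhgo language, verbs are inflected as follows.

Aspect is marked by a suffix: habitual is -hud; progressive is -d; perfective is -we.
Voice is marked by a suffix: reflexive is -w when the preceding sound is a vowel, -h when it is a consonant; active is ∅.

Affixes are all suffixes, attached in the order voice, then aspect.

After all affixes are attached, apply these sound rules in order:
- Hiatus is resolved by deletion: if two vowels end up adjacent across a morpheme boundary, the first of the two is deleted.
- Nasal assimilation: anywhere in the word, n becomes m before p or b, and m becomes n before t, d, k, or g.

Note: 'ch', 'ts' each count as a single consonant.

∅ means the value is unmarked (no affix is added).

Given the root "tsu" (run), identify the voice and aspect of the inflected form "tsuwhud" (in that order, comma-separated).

Segment: tsu-w-hud.
voice: -w/h → reflexive.
aspect: -hud → habitual.

reflexive, habitual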